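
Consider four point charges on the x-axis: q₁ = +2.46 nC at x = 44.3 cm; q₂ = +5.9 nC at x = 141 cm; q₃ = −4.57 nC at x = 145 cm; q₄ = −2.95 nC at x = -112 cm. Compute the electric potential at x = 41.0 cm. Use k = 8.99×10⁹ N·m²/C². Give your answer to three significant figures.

The total potential is the scalar sum of each charge's contribution, V = Σ kqᵢ/rᵢ.
Distances from the field point to each charge: r₁ = 0.0330 m, r₂ = 1.00 m, r₃ = 1.04 m, r₄ = 1.53 m.
V = k[(2.46×10⁻⁹)/(0.0330) + (5.90×10⁻⁹)/(1.00) + (-4.57×10⁻⁹)/(1.04) + (-2.95×10⁻⁹)/(1.53)] = 666 V.

666 V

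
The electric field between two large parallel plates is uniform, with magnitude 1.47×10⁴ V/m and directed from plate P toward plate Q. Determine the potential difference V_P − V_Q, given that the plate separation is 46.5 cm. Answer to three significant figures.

In a uniform field, potential decreases in the direction of E: ΔV = −E·d for a displacement d parallel to E.
Going from Q to P is a displacement of 46.5 cm opposite to the field, so V_P − V_Q = +Ed = 6840 V.

6840 V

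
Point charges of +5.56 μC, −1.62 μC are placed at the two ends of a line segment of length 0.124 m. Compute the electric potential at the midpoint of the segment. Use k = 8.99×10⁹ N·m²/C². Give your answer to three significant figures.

5.71×10⁵ V

Electric potential is a scalar, so the contributions from each charge add algebraically: V = Σ kqᵢ/rᵢ.
Each charge is 0.0620 m from the midpoint.
V = k[(5.56×10⁻⁶)/(0.0620) + (-1.62×10⁻⁶)/(0.0620)] = 5.71×10⁵ V.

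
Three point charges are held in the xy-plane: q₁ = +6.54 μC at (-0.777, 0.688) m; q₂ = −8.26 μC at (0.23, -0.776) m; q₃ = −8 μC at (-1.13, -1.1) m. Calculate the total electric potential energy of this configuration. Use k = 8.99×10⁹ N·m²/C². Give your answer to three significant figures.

-0.106 J

The assembly work is the sum of pairwise potential energies, U = Σ_{i<j} kqᵢqⱼ/rᵢⱼ.
Pair separations: r₁₂ = 1.78 m, r₁₃ = 1.82 m, r₂₃ = 1.40 m.
U = (-0.273) + (-0.258) + (0.425) = -0.106 J.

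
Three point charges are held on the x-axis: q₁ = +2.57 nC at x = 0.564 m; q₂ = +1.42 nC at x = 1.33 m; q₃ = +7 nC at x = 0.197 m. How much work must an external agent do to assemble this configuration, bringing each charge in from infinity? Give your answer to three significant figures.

5.62×10⁻⁷ J

The work to assemble the configuration equals its total potential energy, U = Σ kqᵢqⱼ/rᵢⱼ over all pairs.
Pair separations: r₁₂ = 0.766 m, r₁₃ = 0.367 m, r₂₃ = 1.13 m.
U = (4.28×10⁻⁸) + (4.41×10⁻⁷) + (7.89×10⁻⁸) = 5.62×10⁻⁷ J.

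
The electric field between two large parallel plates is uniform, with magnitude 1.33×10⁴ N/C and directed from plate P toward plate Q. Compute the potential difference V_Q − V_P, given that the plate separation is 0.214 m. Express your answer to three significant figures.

In a uniform field, potential decreases in the direction of E: ΔV = −E·d for a displacement d parallel to E.
Going from P to Q is a displacement of 0.214 m along the field, so V_Q − V_P = −Ed = -2850 V.

-2850 V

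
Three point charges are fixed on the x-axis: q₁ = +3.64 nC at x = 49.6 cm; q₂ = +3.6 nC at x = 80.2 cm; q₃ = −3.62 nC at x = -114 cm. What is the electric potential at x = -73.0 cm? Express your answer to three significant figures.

The total potential is the scalar sum of each charge's contribution, V = Σ kqᵢ/rᵢ.
Distances from the field point to each charge: r₁ = 1.23 m, r₂ = 1.53 m, r₃ = 0.410 m.
V = k[(3.64×10⁻⁹)/(1.23) + (3.60×10⁻⁹)/(1.53) + (-3.62×10⁻⁹)/(0.410)] = -31.6 V.

-31.6 V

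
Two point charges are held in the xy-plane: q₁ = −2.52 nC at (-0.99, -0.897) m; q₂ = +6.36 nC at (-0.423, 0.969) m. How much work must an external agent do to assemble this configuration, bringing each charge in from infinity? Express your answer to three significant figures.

-7.39×10⁻⁸ J

The assembly work is the sum of pairwise potential energies, U = Σ_{i<j} kqᵢqⱼ/rᵢⱼ.
Pair separations: r₁₂ = 1.95 m.
U = (-7.39×10⁻⁸) = -7.39×10⁻⁸ J.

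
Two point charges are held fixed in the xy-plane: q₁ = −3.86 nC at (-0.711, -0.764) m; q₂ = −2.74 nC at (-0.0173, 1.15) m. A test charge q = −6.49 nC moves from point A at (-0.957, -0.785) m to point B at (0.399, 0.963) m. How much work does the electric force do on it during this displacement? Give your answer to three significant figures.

5.26×10⁻⁷ J

The work done by the electric force is W_field = −ΔU = −q(V_B − V_A) = q(V_A − V_B).
At A: distances to the source charges are 0.247 m, 2.15 m; V_A = Σ kqᵢ/rᵢ = -152 V.
At B: distances to the source charges are 2.05 m, 0.456 m; V_B = Σ kqᵢ/rᵢ = -70.9 V.
ΔV = V_B − V_A = 81.1 V.
W_field = −qΔV = −(-6.49×10⁻⁹ C)(81.1 V) = 5.26×10⁻⁷ J.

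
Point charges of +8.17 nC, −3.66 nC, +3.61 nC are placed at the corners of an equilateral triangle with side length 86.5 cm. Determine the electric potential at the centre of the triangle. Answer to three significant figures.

The total potential is the scalar sum of each charge's contribution, V = Σ kqᵢ/rᵢ.
The distance from each vertex to the centroid is a/√3 = 0.499 m.
V = k[(8.17×10⁻⁹)/(0.499) + (-3.66×10⁻⁹)/(0.499) + (3.61×10⁻⁹)/(0.499)] = 146 V.

146 V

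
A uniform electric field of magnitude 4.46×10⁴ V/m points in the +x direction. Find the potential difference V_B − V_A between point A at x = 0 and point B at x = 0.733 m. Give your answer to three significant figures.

In a uniform field, potential decreases in the direction of E: V_B − V_A = −E·Δx.
V_B − V_A = −(4.46×10⁴ V/m)(0.733 m) = -3.27×10⁴ V.

-3.27×10⁴ V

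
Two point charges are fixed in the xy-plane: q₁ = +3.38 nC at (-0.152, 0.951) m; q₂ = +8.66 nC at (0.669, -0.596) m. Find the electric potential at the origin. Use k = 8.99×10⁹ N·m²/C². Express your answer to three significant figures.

118 V

Electric potential is a scalar, so the contributions from each charge add algebraically: V = Σ kqᵢ/rᵢ.
Distances from the field point to each charge: r₁ = 0.963 m, r₂ = 0.896 m.
V = k[(3.38×10⁻⁹)/(0.963) + (8.66×10⁻⁹)/(0.896)] = 118 V.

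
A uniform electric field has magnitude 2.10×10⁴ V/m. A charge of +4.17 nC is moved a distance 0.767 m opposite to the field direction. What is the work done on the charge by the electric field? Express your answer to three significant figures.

The potential change for a displacement 0.767 m opposite to the field direction is ΔV = +Ed = 1.61×10⁴ V.
W_field = −qΔV = -6.72×10⁻⁵ J.

-6.72×10⁻⁵ J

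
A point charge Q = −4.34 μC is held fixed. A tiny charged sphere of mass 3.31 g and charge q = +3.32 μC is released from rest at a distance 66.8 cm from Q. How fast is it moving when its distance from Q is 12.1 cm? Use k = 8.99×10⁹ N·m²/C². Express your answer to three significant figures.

Only the electrostatic force acts, so mechanical energy is conserved: ½mv² = U₁ − U₂ = kQq(1/r₁ − 1/r₂).
U₁ − U₂ = (8.99×10⁹ N·m²/C²)(-4.34×10⁻⁶ C)(3.32×10⁻⁶ C)(1/0.668 − 1/0.121) = 0.877 J.
v = √(2·0.877/3.31×10⁻³) = 23.0 m/s.

23.0 m/s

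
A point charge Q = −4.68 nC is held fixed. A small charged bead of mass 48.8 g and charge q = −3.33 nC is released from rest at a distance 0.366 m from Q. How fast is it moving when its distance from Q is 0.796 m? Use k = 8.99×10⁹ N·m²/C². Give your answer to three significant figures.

2.91×10⁻³ m/s

Only the electrostatic force acts, so mechanical energy is conserved: ½mv² = U₁ − U₂ = kQq(1/r₁ − 1/r₂).
U₁ − U₂ = (8.99×10⁹ N·m²/C²)(-4.68×10⁻⁹ C)(-3.33×10⁻⁹ C)(1/0.366 − 1/0.796) = 2.07×10⁻⁷ J.
v = √(2·2.07×10⁻⁷/0.0488) = 2.91×10⁻³ m/s.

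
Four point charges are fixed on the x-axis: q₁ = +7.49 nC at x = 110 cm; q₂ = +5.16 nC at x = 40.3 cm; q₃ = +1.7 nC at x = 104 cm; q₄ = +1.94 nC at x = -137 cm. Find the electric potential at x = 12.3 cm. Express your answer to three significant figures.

263 V

Electric potential is a scalar, so the contributions from each charge add algebraically: V = Σ kqᵢ/rᵢ.
Distances from the field point to each charge: r₁ = 0.977 m, r₂ = 0.280 m, r₃ = 0.917 m, r₄ = 1.49 m.
V = k[(7.49×10⁻⁹)/(0.977) + (5.16×10⁻⁹)/(0.280) + (1.70×10⁻⁹)/(0.917) + (1.94×10⁻⁹)/(1.49)] = 263 V.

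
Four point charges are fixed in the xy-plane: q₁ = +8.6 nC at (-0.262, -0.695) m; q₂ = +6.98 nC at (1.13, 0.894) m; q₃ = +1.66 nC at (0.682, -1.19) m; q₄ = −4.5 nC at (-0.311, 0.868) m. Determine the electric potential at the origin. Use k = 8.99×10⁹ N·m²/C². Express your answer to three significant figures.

Electric potential is a scalar, so the contributions from each charge add algebraically: V = Σ kqᵢ/rᵢ.
Distances from the field point to each charge: r₁ = 0.743 m, r₂ = 1.44 m, r₃ = 1.37 m, r₄ = 0.922 m.
V = k[(8.60×10⁻⁹)/(0.743) + (6.98×10⁻⁹)/(1.44) + (1.66×10⁻⁹)/(1.37) + (-4.50×10⁻⁹)/(0.922)] = 115 V.

115 V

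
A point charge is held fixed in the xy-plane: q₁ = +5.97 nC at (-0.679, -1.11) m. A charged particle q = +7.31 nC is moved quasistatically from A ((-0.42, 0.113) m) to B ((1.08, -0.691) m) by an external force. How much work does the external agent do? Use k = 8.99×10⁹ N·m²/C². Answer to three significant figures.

For quasistatic motion the external work equals the change in potential energy: W_ext = qΔV = q(V_B − V_A).
At A: distance to the source charge is 1.25 m; V_A = kq₁/r = 42.9 V.
At B: distance to the source charge is 1.81 m; V_B = kq₁/r = 29.7 V.
ΔV = V_B − V_A = -13.3 V.
W_ext = qΔV = (7.31×10⁻⁹ C)(-13.3 V) = -9.69×10⁻⁸ J.

-9.69×10⁻⁸ J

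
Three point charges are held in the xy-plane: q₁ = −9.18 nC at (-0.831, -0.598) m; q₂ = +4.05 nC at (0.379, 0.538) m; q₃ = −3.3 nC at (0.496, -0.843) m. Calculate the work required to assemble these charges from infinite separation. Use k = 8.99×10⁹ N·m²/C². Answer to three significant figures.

The work to assemble the configuration equals its total potential energy, U = Σ kqᵢqⱼ/rᵢⱼ over all pairs.
Pair separations: r₁₂ = 1.66 m, r₁₃ = 1.35 m, r₂₃ = 1.39 m.
U = (-2.01×10⁻⁷) + (2.02×10⁻⁷) + (-8.67×10⁻⁸) = -8.63×10⁻⁸ J.

-8.63×10⁻⁸ J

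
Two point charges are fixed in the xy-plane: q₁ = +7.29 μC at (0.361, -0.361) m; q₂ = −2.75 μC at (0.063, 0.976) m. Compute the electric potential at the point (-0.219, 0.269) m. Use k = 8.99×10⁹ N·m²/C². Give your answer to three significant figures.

Electric potential is a scalar, so the contributions from each charge add algebraically: V = Σ kqᵢ/rᵢ.
Distances from the field point to each charge: r₁ = 0.856 m, r₂ = 0.761 m.
V = k[(7.29×10⁻⁶)/(0.856) + (-2.75×10⁻⁶)/(0.761)] = 4.41×10⁴ V.

4.41×10⁴ V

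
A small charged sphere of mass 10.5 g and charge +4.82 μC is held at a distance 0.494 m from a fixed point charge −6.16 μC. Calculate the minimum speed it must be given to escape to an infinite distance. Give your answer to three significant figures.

To just escape, total mechanical energy must reach zero at infinity: ½mv²_min + U = 0, so ½mv²_min = −U = |kQq|/r.
|U| = |kQq|/r = (8.99×10⁹ N·m²/C²)(6.16×10⁻⁶)(4.82×10⁻⁶)/(0.494) = 0.540 J.
v_min = √(2|U|/m) = √(2·0.540/0.0105) = 10.1 m/s.

10.1 m/s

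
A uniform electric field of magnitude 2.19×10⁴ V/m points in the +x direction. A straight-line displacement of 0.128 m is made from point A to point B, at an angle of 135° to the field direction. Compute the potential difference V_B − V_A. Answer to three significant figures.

Only the component of displacement along E changes the potential: ΔV = −E·d·cosθ.
ΔV = −(2.19×10⁴ V/m)(0.128 m)cos135° = 1980 V.

1980 V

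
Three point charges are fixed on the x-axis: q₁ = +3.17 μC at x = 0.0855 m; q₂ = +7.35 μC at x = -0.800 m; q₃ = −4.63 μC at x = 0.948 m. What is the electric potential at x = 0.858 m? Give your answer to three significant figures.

The total potential is the scalar sum of each charge's contribution, V = Σ kqᵢ/rᵢ.
Distances from the field point to each charge: r₁ = 0.772 m, r₂ = 1.66 m, r₃ = 0.0900 m.
V = k[(3.17×10⁻⁶)/(0.772) + (7.35×10⁻⁶)/(1.66) + (-4.63×10⁻⁶)/(0.0900)] = -3.86×10⁵ V.

-3.86×10⁵ V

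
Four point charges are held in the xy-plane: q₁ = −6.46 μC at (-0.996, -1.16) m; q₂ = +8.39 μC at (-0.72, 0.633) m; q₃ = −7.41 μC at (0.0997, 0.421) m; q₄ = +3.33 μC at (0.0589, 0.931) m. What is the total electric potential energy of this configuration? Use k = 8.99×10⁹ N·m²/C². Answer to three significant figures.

The assembly work is the sum of pairwise potential energies, U = Σ_{i<j} kqᵢqⱼ/rᵢⱼ.
Pair separations: r₁₂ = 1.81 m, r₁₃ = 1.92 m, r₁₄ = 2.34 m, r₂₃ = 0.847 m, r₂₄ = 0.834 m, r₃₄ = 0.512 m.
Summing all 6 pair terms gives U = -0.920 J.

-0.920 J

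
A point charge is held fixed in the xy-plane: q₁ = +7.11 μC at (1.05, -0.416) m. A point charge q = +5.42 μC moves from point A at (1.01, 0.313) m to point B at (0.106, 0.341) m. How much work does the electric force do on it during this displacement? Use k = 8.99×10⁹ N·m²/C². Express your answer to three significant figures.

The work done by the electric force is W_field = −ΔU = −q(V_B − V_A) = q(V_A − V_B).
At A: distance to the source charge is 0.730 m; V_A = kq₁/r = 8.75×10⁴ V.
At B: distance to the source charge is 1.21 m; V_B = kq₁/r = 5.28×10⁴ V.
ΔV = V_B − V_A = -3.47×10⁴ V.
W_field = −qΔV = −(5.42×10⁻⁶ C)(-3.47×10⁴ V) = 0.188 J.

0.188 J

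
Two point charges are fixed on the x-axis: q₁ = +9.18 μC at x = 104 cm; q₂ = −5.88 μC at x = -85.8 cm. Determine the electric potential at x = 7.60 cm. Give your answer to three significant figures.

2.90×10⁴ V

Electric potential is a scalar, so the contributions from each charge add algebraically: V = Σ kqᵢ/rᵢ.
Distances from the field point to each charge: r₁ = 0.964 m, r₂ = 0.934 m.
V = k[(9.18×10⁻⁶)/(0.964) + (-5.88×10⁻⁶)/(0.934)] = 2.90×10⁴ V.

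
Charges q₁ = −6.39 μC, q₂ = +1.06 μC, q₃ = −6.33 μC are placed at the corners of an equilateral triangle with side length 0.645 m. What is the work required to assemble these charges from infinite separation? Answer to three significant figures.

The work to assemble the configuration equals its total potential energy, U = Σ kqᵢqⱼ/rᵢⱼ over all pairs.
All three pair separations equal the side length, 0.645 m.
U = (-0.0944) + (0.564) + (-0.0935) = 0.376 J.

0.376 J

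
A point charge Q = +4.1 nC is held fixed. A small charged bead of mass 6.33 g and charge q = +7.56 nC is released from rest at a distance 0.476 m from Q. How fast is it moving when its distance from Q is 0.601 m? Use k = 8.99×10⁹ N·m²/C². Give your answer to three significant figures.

6.20×10⁻³ m/s

Only the electrostatic force acts, so mechanical energy is conserved: ½mv² = U₁ − U₂ = kQq(1/r₁ − 1/r₂).
U₁ − U₂ = (8.99×10⁹ N·m²/C²)(4.10×10⁻⁹ C)(7.56×10⁻⁹ C)(1/0.476 − 1/0.601) = 1.22×10⁻⁷ J.
v = √(2·1.22×10⁻⁷/6.33×10⁻³) = 6.20×10⁻³ m/s.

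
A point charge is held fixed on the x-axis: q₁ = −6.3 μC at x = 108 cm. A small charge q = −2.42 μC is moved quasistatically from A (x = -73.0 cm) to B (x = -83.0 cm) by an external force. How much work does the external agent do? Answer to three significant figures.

For quasistatic motion the external work equals the change in potential energy: W_ext = qΔV = q(V_B − V_A).
At A: distance to the source charge is 1.81 m; V_A = kq₁/r = -3.13×10⁴ V.
At B: distance to the source charge is 1.91 m; V_B = kq₁/r = -2.97×10⁴ V.
ΔV = V_B − V_A = 1640 V.
W_ext = qΔV = (-2.42×10⁻⁶ C)(1640 V) = -3.96×10⁻³ J.

-3.96×10⁻³ J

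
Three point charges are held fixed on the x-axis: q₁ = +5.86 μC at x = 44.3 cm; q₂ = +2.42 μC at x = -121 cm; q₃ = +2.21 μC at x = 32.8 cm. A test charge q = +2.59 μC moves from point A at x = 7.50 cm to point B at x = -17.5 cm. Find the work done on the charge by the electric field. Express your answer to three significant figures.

0.240 J

The work done by the electric force is W_field = −ΔU = −q(V_B − V_A) = q(V_A − V_B).
At A: distances to the source charges are 0.368 m, 1.28 m, 0.253 m; V_A = Σ kqᵢ/rᵢ = 2.39×10⁵ V.
At B: distances to the source charges are 0.618 m, 1.03 m, 0.503 m; V_B = Σ kqᵢ/rᵢ = 1.46×10⁵ V.
ΔV = V_B − V_A = -9.29×10⁴ V.
W_field = −qΔV = −(2.59×10⁻⁶ C)(-9.29×10⁴ V) = 0.240 J.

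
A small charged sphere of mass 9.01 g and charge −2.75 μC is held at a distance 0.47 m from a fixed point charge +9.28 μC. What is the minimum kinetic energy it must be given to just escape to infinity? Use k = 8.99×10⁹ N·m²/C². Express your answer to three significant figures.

To just escape, total mechanical energy must reach zero at infinity: ½mv²_min + U = 0, so ½mv²_min = −U = |kQq|/r.
|U| = |kQq|/r = (8.99×10⁹ N·m²/C²)(9.28×10⁻⁶)(2.75×10⁻⁶)/(0.470) = 0.488 J.

0.488 J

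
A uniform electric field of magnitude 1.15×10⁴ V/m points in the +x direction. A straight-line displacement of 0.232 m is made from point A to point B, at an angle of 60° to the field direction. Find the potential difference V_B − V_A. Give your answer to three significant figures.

Only the component of displacement along E changes the potential: ΔV = −E·d·cosθ.
ΔV = −(1.15×10⁴ V/m)(0.232 m)cos60° = -1330 V.

-1330 V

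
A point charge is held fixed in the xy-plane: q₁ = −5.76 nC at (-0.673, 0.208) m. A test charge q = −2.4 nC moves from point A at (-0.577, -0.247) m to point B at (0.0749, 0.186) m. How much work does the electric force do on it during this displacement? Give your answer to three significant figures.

1.01×10⁻⁷ J

The work done by the electric force is W_field = −ΔU = −q(V_B − V_A) = q(V_A − V_B).
At A: distance to the source charge is 0.465 m; V_A = kq₁/r = -111 V.
At B: distance to the source charge is 0.748 m; V_B = kq₁/r = -69.2 V.
ΔV = V_B − V_A = 42.1 V.
W_field = −qΔV = −(-2.40×10⁻⁹ C)(42.1 V) = 1.01×10⁻⁷ J.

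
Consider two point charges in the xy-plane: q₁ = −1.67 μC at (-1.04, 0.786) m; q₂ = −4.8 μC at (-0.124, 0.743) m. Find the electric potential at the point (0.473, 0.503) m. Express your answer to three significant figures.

Electric potential is a scalar, so the contributions from each charge add algebraically: V = Σ kqᵢ/rᵢ.
Distances from the field point to each charge: r₁ = 1.54 m, r₂ = 0.643 m.
V = k[(-1.67×10⁻⁶)/(1.54) + (-4.80×10⁻⁶)/(0.643)] = -7.68×10⁴ V.

-7.68×10⁴ V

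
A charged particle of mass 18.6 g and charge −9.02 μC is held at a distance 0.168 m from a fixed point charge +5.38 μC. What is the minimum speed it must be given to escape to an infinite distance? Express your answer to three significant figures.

To just escape, total mechanical energy must reach zero at infinity: ½mv²_min + U = 0, so ½mv²_min = −U = |kQq|/r.
|U| = |kQq|/r = (8.99×10⁹ N·m²/C²)(5.38×10⁻⁶)(9.02×10⁻⁶)/(0.168) = 2.60 J.
v_min = √(2|U|/m) = √(2·2.60/0.0186) = 16.7 m/s.

16.7 m/s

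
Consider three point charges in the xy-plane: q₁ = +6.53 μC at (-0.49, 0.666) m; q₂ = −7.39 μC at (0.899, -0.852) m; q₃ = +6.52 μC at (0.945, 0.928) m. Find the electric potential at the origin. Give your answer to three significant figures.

Electric potential is a scalar, so the contributions from each charge add algebraically: V = Σ kqᵢ/rᵢ.
Distances from the field point to each charge: r₁ = 0.827 m, r₂ = 1.24 m, r₃ = 1.32 m.
V = k[(6.53×10⁻⁶)/(0.827) + (-7.39×10⁻⁶)/(1.24) + (6.52×10⁻⁶)/(1.32)] = 6.16×10⁴ V.

6.16×10⁴ V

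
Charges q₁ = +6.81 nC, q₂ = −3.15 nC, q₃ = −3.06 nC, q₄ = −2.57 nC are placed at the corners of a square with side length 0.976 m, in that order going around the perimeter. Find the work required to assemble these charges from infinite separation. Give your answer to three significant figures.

-2.81×10⁻⁷ J

The assembly work is the sum of pairwise potential energies, U = Σ_{i<j} kqᵢqⱼ/rᵢⱼ.
The four side pairs have separation 0.976 m and the two diagonal pairs 1.38 m.
Summing all 6 pair terms gives U = -2.81×10⁻⁷ J.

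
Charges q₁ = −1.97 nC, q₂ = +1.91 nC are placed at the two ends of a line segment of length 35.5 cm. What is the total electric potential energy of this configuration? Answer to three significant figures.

The assembly work is the sum of pairwise potential energies, U = Σ_{i<j} kqᵢqⱼ/rᵢⱼ.
The separation is r = 0.355 m.
U = (-9.53×10⁻⁸) = -9.53×10⁻⁸ J.

-9.53×10⁻⁸ J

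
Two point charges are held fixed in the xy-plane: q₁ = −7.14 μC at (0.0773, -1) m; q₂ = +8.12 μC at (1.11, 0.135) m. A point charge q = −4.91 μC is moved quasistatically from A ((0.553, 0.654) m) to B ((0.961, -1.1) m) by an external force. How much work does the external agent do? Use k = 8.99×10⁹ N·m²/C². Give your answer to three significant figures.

For quasistatic motion the external work equals the change in potential energy: W_ext = qΔV = q(V_B − V_A).
At A: distances to the source charges are 1.72 m, 0.761 m; V_A = Σ kqᵢ/rᵢ = 5.86×10⁴ V.
At B: distances to the source charges are 0.889 m, 1.24 m; V_B = Σ kqᵢ/rᵢ = -1.35×10⁴ V.
ΔV = V_B − V_A = -7.21×10⁴ V.
W_ext = qΔV = (-4.91×10⁻⁶ C)(-7.21×10⁴ V) = 0.354 J.

0.354 J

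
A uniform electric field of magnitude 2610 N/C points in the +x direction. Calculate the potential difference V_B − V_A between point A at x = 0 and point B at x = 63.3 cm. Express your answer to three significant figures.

In a uniform field, potential decreases in the direction of E: V_B − V_A = −E·Δx.
V_B − V_A = −(2610 V/m)(0.633 m) = -1650 V.

-1650 V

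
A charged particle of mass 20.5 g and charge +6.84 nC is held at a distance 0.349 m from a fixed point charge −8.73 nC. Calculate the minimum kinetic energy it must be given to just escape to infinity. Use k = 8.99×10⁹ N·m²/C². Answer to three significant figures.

1.54×10⁻⁶ J

To just escape, total mechanical energy must reach zero at infinity: ½mv²_min + U = 0, so ½mv²_min = −U = |kQq|/r.
|U| = |kQq|/r = (8.99×10⁹ N·m²/C²)(8.73×10⁻⁹)(6.84×10⁻⁹)/(0.349) = 1.54×10⁻⁶ J.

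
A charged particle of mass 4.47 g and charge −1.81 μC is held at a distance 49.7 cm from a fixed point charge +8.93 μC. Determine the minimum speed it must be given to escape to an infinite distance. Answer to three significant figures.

11.4 m/s

To just escape, total mechanical energy must reach zero at infinity: ½mv²_min + U = 0, so ½mv²_min = −U = |kQq|/r.
|U| = |kQq|/r = (8.99×10⁹ N·m²/C²)(8.93×10⁻⁶)(1.81×10⁻⁶)/(0.497) = 0.292 J.
v_min = √(2|U|/m) = √(2·0.292/4.47×10⁻³) = 11.4 m/s.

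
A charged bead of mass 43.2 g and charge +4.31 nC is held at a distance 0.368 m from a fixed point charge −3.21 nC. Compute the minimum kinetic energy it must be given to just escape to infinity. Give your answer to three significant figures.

3.38×10⁻⁷ J

To just escape, total mechanical energy must reach zero at infinity: ½mv²_min + U = 0, so ½mv²_min = −U = |kQq|/r.
|U| = |kQq|/r = (8.99×10⁹ N·m²/C²)(3.21×10⁻⁹)(4.31×10⁻⁹)/(0.368) = 3.38×10⁻⁷ J.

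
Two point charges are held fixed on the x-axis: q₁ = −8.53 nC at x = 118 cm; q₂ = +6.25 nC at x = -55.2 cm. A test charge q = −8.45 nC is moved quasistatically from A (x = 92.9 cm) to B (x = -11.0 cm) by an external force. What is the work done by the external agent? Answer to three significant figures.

-2.83×10⁻⁶ J

For quasistatic motion the external work equals the change in potential energy: W_ext = qΔV = q(V_B − V_A).
At A: distances to the source charges are 0.251 m, 1.48 m; V_A = Σ kqᵢ/rᵢ = -268 V.
At B: distances to the source charges are 1.29 m, 0.442 m; V_B = Σ kqᵢ/rᵢ = 67.7 V.
ΔV = V_B − V_A = 335 V.
W_ext = qΔV = (-8.45×10⁻⁹ C)(335 V) = -2.83×10⁻⁶ J.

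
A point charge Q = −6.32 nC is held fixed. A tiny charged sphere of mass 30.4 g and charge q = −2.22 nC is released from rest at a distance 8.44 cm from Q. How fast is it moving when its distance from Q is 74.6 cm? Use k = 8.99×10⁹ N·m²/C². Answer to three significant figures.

9.34×10⁻³ m/s

Only the electrostatic force acts, so mechanical energy is conserved: ½mv² = U₁ − U₂ = kQq(1/r₁ − 1/r₂).
U₁ − U₂ = (8.99×10⁹ N·m²/C²)(-6.32×10⁻⁹ C)(-2.22×10⁻⁹ C)(1/0.0844 − 1/0.746) = 1.33×10⁻⁶ J.
v = √(2·1.33×10⁻⁶/0.0304) = 9.34×10⁻³ m/s.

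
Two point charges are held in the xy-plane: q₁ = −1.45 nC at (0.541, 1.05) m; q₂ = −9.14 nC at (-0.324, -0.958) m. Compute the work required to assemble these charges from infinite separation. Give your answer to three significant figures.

The work to assemble the configuration equals its total potential energy, U = Σ kqᵢqⱼ/rᵢⱼ over all pairs.
Pair separations: r₁₂ = 2.19 m.
U = (5.45×10⁻⁸) = 5.45×10⁻⁸ J.

5.45×10⁻⁸ J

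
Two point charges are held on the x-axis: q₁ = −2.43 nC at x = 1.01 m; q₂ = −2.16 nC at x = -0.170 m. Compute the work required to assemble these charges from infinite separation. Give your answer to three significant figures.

4.00×10⁻⁸ J

The assembly work is the sum of pairwise potential energies, U = Σ_{i<j} kqᵢqⱼ/rᵢⱼ.
Pair separations: r₁₂ = 1.18 m.
U = (4.00×10⁻⁸) = 4.00×10⁻⁸ J.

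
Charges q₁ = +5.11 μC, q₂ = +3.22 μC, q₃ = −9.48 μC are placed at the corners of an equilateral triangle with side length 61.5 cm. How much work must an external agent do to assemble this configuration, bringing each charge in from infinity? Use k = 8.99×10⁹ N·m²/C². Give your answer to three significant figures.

-0.914 J

The assembly work is the sum of pairwise potential energies, U = Σ_{i<j} kqᵢqⱼ/rᵢⱼ.
All three pair separations equal the side length, 0.615 m.
U = (0.241) + (-0.708) + (-0.446) = -0.914 J.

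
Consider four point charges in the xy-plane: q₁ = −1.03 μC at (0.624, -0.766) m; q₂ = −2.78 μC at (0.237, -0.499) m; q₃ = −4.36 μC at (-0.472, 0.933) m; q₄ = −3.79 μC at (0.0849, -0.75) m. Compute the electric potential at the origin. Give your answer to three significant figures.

-1.37×10⁵ V

The total potential is the scalar sum of each charge's contribution, V = Σ kqᵢ/rᵢ.
Distances from the field point to each charge: r₁ = 0.988 m, r₂ = 0.552 m, r₃ = 1.05 m, r₄ = 0.755 m.
V = k[(-1.03×10⁻⁶)/(0.988) + (-2.78×10⁻⁶)/(0.552) + (-4.36×10⁻⁶)/(1.05) + (-3.79×10⁻⁶)/(0.755)] = -1.37×10⁵ V.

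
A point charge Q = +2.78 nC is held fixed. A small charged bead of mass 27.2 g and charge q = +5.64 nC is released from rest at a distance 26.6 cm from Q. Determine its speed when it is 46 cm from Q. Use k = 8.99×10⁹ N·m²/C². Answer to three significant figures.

Only the electrostatic force acts, so mechanical energy is conserved: ½mv² = U₁ − U₂ = kQq(1/r₁ − 1/r₂).
U₁ − U₂ = (8.99×10⁹ N·m²/C²)(2.78×10⁻⁹ C)(5.64×10⁻⁹ C)(1/0.266 − 1/0.460) = 2.23×10⁻⁷ J.
v = √(2·2.23×10⁻⁷/0.0272) = 4.05×10⁻³ m/s.

4.05×10⁻³ m/s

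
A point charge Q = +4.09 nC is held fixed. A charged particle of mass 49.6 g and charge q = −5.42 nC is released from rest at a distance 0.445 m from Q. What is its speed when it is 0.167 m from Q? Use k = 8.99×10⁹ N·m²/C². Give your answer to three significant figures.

5.48×10⁻³ m/s

Only the electrostatic force acts, so mechanical energy is conserved: ½mv² = U₁ − U₂ = kQq(1/r₁ − 1/r₂).
U₁ − U₂ = (8.99×10⁹ N·m²/C²)(4.09×10⁻⁹ C)(-5.42×10⁻⁹ C)(1/0.445 − 1/0.167) = 7.46×10⁻⁷ J.
v = √(2·7.46×10⁻⁷/0.0496) = 5.48×10⁻³ m/s.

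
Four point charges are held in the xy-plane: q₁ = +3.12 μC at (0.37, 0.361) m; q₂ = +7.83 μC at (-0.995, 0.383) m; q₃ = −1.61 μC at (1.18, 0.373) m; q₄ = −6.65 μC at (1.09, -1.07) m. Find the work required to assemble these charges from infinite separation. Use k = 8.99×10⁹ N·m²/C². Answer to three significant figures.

The work to assemble the configuration equals its total potential energy, U = Σ kqᵢqⱼ/rᵢⱼ over all pairs.
Pair separations: r₁₂ = 1.37 m, r₁₃ = 0.810 m, r₁₄ = 1.60 m, r₂₃ = 2.18 m, r₂₄ = 2.54 m, r₃₄ = 1.45 m.
Summing all 6 pair terms gives U = -0.181 J.

-0.181 J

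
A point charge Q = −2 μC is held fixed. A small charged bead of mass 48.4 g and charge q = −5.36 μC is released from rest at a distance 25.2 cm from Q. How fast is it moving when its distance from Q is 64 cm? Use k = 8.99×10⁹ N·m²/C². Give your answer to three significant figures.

Only the electrostatic force acts, so mechanical energy is conserved: ½mv² = U₁ − U₂ = kQq(1/r₁ − 1/r₂).
U₁ − U₂ = (8.99×10⁹ N·m²/C²)(-2.00×10⁻⁶ C)(-5.36×10⁻⁶ C)(1/0.252 − 1/0.640) = 0.232 J.
v = √(2·0.232/0.0484) = 3.10 m/s.

3.10 m/s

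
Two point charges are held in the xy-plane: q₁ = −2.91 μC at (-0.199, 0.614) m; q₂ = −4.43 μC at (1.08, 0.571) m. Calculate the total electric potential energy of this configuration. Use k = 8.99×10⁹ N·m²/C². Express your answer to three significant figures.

0.0906 J

The assembly work is the sum of pairwise potential energies, U = Σ_{i<j} kqᵢqⱼ/rᵢⱼ.
Pair separations: r₁₂ = 1.28 m.
U = (0.0906) = 0.0906 J.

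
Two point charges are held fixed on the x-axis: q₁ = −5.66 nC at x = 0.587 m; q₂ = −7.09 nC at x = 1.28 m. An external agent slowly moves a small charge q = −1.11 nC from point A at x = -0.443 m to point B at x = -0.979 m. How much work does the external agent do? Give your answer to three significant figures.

For quasistatic motion the external work equals the change in potential energy: W_ext = qΔV = q(V_B − V_A).
At A: distances to the source charges are 1.03 m, 1.72 m; V_A = Σ kqᵢ/rᵢ = -86.4 V.
At B: distances to the source charges are 1.57 m, 2.26 m; V_B = Σ kqᵢ/rᵢ = -60.7 V.
ΔV = V_B − V_A = 25.7 V.
W_ext = qΔV = (-1.11×10⁻⁹ C)(25.7 V) = -2.85×10⁻⁸ J.

-2.85×10⁻⁸ J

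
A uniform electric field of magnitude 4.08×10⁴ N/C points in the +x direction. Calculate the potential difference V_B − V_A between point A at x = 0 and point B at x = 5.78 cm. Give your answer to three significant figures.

In a uniform field, potential decreases in the direction of E: V_B − V_A = −E·Δx.
V_B − V_A = −(4.08×10⁴ V/m)(0.0578 m) = -2360 V.

-2360 V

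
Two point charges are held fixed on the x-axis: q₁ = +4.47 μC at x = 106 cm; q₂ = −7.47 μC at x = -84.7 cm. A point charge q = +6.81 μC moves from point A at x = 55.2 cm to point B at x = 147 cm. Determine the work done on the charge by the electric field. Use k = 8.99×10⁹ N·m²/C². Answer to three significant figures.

The work done by the electric force is W_field = −ΔU = −q(V_B − V_A) = q(V_A − V_B).
At A: distances to the source charges are 0.508 m, 1.40 m; V_A = Σ kqᵢ/rᵢ = 3.11×10⁴ V.
At B: distances to the source charges are 0.410 m, 2.32 m; V_B = Σ kqᵢ/rᵢ = 6.90×10⁴ V.
ΔV = V_B − V_A = 3.79×10⁴ V.
W_field = −qΔV = −(6.81×10⁻⁶ C)(3.79×10⁴ V) = -0.258 J.

-0.258 J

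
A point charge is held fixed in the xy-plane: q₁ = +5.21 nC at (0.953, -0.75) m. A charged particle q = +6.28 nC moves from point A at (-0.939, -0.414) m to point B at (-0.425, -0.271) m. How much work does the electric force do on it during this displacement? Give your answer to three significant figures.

The work done by the electric force is W_field = −ΔU = −q(V_B − V_A) = q(V_A − V_B).
At A: distance to the source charge is 1.92 m; V_A = kq₁/r = 24.4 V.
At B: distance to the source charge is 1.46 m; V_B = kq₁/r = 32.1 V.
ΔV = V_B − V_A = 7.73 V.
W_field = −qΔV = −(6.28×10⁻⁹ C)(7.73 V) = -4.86×10⁻⁸ J.

-4.86×10⁻⁸ J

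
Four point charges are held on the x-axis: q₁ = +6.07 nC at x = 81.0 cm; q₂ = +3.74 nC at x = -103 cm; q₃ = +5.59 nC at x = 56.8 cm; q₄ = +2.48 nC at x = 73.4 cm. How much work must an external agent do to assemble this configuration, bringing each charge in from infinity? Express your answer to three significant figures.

The work to assemble the configuration equals its total potential energy, U = Σ kqᵢqⱼ/rᵢⱼ over all pairs.
Pair separations: r₁₂ = 1.84 m, r₁₃ = 0.242 m, r₁₄ = 0.0760 m, r₂₃ = 1.60 m, r₂₄ = 1.76 m, r₃₄ = 0.166 m.
Summing all 6 pair terms gives U = 4.07×10⁻⁶ J.

4.07×10⁻⁶ J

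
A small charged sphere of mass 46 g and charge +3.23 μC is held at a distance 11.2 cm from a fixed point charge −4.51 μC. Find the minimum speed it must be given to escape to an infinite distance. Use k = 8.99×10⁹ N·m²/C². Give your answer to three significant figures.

To just escape, total mechanical energy must reach zero at infinity: ½mv²_min + U = 0, so ½mv²_min = −U = |kQq|/r.
|U| = |kQq|/r = (8.99×10⁹ N·m²/C²)(4.51×10⁻⁶)(3.23×10⁻⁶)/(0.112) = 1.17 J.
v_min = √(2|U|/m) = √(2·1.17/0.0460) = 7.13 m/s.

7.13 m/s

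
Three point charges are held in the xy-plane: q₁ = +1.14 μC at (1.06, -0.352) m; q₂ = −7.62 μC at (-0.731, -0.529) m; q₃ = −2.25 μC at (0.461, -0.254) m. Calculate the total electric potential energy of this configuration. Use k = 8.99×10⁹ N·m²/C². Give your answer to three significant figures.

0.0446 J

The work to assemble the configuration equals its total potential energy, U = Σ kqᵢqⱼ/rᵢⱼ over all pairs.
Pair separations: r₁₂ = 1.80 m, r₁₃ = 0.607 m, r₂₃ = 1.22 m.
U = (-0.0434) + (-0.0380) + (0.126) = 0.0446 J.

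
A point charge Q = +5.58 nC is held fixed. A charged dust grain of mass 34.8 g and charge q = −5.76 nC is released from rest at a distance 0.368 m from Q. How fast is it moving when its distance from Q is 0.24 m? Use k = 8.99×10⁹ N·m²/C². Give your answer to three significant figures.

Only the electrostatic force acts, so mechanical energy is conserved: ½mv² = U₁ − U₂ = kQq(1/r₁ − 1/r₂).
U₁ − U₂ = (8.99×10⁹ N·m²/C²)(5.58×10⁻⁹ C)(-5.76×10⁻⁹ C)(1/0.368 − 1/0.240) = 4.19×10⁻⁷ J.
v = √(2·4.19×10⁻⁷/0.0348) = 4.91×10⁻³ m/s.

4.91×10⁻³ m/s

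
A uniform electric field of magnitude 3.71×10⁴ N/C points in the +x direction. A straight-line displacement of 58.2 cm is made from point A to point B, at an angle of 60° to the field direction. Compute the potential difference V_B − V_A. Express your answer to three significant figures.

-1.08×10⁴ V

Only the component of displacement along E changes the potential: ΔV = −E·d·cosθ.
ΔV = −(3.71×10⁴ V/m)(0.582 m)cos60° = -1.08×10⁴ V.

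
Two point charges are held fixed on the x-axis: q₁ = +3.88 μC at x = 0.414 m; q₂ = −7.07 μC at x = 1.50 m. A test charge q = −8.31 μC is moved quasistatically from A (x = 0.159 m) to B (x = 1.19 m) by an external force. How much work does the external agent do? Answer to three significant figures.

For quasistatic motion the external work equals the change in potential energy: W_ext = qΔV = q(V_B − V_A).
At A: distances to the source charges are 0.255 m, 1.34 m; V_A = Σ kqᵢ/rᵢ = 8.94×10⁴ V.
At B: distances to the source charges are 0.776 m, 0.310 m; V_B = Σ kqᵢ/rᵢ = -1.60×10⁵ V.
ΔV = V_B − V_A = -2.49×10⁵ V.
W_ext = qΔV = (-8.31×10⁻⁶ C)(-2.49×10⁵ V) = 2.07 J.

2.07 J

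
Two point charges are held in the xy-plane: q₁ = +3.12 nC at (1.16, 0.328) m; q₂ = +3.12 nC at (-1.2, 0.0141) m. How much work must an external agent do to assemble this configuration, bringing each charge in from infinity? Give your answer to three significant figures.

3.68×10⁻⁸ J

The work to assemble the configuration equals its total potential energy, U = Σ kqᵢqⱼ/rᵢⱼ over all pairs.
Pair separations: r₁₂ = 2.38 m.
U = (3.68×10⁻⁸) = 3.68×10⁻⁸ J.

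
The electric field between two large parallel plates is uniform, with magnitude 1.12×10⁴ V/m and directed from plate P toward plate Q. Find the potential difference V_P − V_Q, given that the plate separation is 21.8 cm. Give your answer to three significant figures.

2440 V

In a uniform field, potential decreases in the direction of E: ΔV = −E·d for a displacement d parallel to E.
Going from Q to P is a displacement of 21.8 cm opposite to the field, so V_P − V_Q = +Ed = 2440 V.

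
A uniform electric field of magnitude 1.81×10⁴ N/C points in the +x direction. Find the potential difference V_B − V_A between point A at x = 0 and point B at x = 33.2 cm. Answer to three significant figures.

In a uniform field, potential decreases in the direction of E: V_B − V_A = −E·Δx.
V_B − V_A = −(1.81×10⁴ V/m)(0.332 m) = -6010 V.

-6010 V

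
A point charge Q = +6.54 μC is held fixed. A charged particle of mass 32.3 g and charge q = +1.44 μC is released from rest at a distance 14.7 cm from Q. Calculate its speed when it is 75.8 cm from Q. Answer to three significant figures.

5.36 m/s

Only the electrostatic force acts, so mechanical energy is conserved: ½mv² = U₁ − U₂ = kQq(1/r₁ − 1/r₂).
U₁ − U₂ = (8.99×10⁹ N·m²/C²)(6.54×10⁻⁶ C)(1.44×10⁻⁶ C)(1/0.147 − 1/0.758) = 0.464 J.
v = √(2·0.464/0.0323) = 5.36 m/s.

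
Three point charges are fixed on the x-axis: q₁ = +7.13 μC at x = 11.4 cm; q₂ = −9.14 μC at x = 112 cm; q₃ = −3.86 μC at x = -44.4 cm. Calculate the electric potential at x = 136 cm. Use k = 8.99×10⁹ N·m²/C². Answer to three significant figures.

-3.10×10⁵ V

Electric potential is a scalar, so the contributions from each charge add algebraically: V = Σ kqᵢ/rᵢ.
Distances from the field point to each charge: r₁ = 1.25 m, r₂ = 0.240 m, r₃ = 1.80 m.
V = k[(7.13×10⁻⁶)/(1.25) + (-9.14×10⁻⁶)/(0.240) + (-3.86×10⁻⁶)/(1.80)] = -3.10×10⁵ V.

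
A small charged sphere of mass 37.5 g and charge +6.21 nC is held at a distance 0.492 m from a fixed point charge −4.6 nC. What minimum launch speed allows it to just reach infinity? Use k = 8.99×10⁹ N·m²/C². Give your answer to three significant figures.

5.28×10⁻³ m/s

To just escape, total mechanical energy must reach zero at infinity: ½mv²_min + U = 0, so ½mv²_min = −U = |kQq|/r.
|U| = |kQq|/r = (8.99×10⁹ N·m²/C²)(4.60×10⁻⁹)(6.21×10⁻⁹)/(0.492) = 5.22×10⁻⁷ J.
v_min = √(2|U|/m) = √(2·5.22×10⁻⁷/0.0375) = 5.28×10⁻³ m/s.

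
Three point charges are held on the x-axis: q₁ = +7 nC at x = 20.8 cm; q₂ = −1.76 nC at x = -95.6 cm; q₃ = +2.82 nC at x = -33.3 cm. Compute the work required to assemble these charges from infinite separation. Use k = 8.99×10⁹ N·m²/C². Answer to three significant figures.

The assembly work is the sum of pairwise potential energies, U = Σ_{i<j} kqᵢqⱼ/rᵢⱼ.
Pair separations: r₁₂ = 1.16 m, r₁₃ = 0.541 m, r₂₃ = 0.623 m.
U = (-9.52×10⁻⁸) + (3.28×10⁻⁷) + (-7.16×10⁻⁸) = 1.61×10⁻⁷ J.

1.61×10⁻⁷ J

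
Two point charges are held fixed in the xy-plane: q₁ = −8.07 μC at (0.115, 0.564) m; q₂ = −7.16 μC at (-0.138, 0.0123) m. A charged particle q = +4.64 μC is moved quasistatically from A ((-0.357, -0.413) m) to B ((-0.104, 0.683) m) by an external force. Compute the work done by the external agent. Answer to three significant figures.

For quasistatic motion the external work equals the change in potential energy: W_ext = qΔV = q(V_B − V_A).
At A: distances to the source charges are 1.09 m, 0.478 m; V_A = Σ kqᵢ/rᵢ = -2.01×10⁵ V.
At B: distances to the source charges are 0.249 m, 0.672 m; V_B = Σ kqᵢ/rᵢ = -3.87×10⁵ V.
ΔV = V_B − V_A = -1.86×10⁵ V.
W_ext = qΔV = (4.64×10⁻⁶ C)(-1.86×10⁵ V) = -0.861 J.

-0.861 J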